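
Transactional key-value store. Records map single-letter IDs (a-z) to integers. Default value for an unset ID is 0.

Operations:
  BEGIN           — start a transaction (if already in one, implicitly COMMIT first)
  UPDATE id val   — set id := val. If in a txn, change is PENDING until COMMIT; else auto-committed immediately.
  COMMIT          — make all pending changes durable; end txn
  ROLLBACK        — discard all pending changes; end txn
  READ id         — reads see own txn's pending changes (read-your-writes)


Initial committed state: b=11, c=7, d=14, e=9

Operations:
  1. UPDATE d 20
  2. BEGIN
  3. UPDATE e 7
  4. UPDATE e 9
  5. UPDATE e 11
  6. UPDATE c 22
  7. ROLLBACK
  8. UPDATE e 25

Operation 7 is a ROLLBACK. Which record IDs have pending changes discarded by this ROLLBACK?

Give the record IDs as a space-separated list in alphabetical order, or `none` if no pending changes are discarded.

Initial committed: {b=11, c=7, d=14, e=9}
Op 1: UPDATE d=20 (auto-commit; committed d=20)
Op 2: BEGIN: in_txn=True, pending={}
Op 3: UPDATE e=7 (pending; pending now {e=7})
Op 4: UPDATE e=9 (pending; pending now {e=9})
Op 5: UPDATE e=11 (pending; pending now {e=11})
Op 6: UPDATE c=22 (pending; pending now {c=22, e=11})
Op 7: ROLLBACK: discarded pending ['c', 'e']; in_txn=False
Op 8: UPDATE e=25 (auto-commit; committed e=25)
ROLLBACK at op 7 discards: ['c', 'e']

Answer: c e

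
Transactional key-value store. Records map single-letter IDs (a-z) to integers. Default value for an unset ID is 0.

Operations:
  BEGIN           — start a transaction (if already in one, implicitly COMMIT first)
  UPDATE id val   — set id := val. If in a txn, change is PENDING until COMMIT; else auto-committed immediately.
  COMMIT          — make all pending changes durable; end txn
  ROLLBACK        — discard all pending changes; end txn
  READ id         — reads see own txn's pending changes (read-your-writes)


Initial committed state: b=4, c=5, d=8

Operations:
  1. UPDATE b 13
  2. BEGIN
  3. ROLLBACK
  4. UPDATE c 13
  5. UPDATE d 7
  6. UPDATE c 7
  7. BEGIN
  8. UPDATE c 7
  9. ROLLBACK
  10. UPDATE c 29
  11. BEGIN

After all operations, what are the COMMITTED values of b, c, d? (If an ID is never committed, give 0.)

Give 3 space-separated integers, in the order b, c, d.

Answer: 13 29 7

Derivation:
Initial committed: {b=4, c=5, d=8}
Op 1: UPDATE b=13 (auto-commit; committed b=13)
Op 2: BEGIN: in_txn=True, pending={}
Op 3: ROLLBACK: discarded pending []; in_txn=False
Op 4: UPDATE c=13 (auto-commit; committed c=13)
Op 5: UPDATE d=7 (auto-commit; committed d=7)
Op 6: UPDATE c=7 (auto-commit; committed c=7)
Op 7: BEGIN: in_txn=True, pending={}
Op 8: UPDATE c=7 (pending; pending now {c=7})
Op 9: ROLLBACK: discarded pending ['c']; in_txn=False
Op 10: UPDATE c=29 (auto-commit; committed c=29)
Op 11: BEGIN: in_txn=True, pending={}
Final committed: {b=13, c=29, d=7}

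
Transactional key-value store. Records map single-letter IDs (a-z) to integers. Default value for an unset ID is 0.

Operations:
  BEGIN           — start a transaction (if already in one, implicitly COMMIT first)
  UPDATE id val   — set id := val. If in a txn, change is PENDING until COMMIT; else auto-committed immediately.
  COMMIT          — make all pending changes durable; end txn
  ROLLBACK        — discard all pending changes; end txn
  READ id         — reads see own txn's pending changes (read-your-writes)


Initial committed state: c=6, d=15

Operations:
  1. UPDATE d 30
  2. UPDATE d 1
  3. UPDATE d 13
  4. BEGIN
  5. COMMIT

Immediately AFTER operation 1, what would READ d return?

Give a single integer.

Initial committed: {c=6, d=15}
Op 1: UPDATE d=30 (auto-commit; committed d=30)
After op 1: visible(d) = 30 (pending={}, committed={c=6, d=30})

Answer: 30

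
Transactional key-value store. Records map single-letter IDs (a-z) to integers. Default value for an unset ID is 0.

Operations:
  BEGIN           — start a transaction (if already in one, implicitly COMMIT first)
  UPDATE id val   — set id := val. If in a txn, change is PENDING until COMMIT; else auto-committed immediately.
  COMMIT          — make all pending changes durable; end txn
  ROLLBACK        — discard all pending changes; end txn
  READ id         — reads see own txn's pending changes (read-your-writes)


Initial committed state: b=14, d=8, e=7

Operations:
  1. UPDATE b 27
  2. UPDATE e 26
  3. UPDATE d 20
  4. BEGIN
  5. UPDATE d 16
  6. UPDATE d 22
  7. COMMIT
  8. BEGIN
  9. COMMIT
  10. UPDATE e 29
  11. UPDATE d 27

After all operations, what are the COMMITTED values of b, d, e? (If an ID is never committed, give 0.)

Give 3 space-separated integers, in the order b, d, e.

Initial committed: {b=14, d=8, e=7}
Op 1: UPDATE b=27 (auto-commit; committed b=27)
Op 2: UPDATE e=26 (auto-commit; committed e=26)
Op 3: UPDATE d=20 (auto-commit; committed d=20)
Op 4: BEGIN: in_txn=True, pending={}
Op 5: UPDATE d=16 (pending; pending now {d=16})
Op 6: UPDATE d=22 (pending; pending now {d=22})
Op 7: COMMIT: merged ['d'] into committed; committed now {b=27, d=22, e=26}
Op 8: BEGIN: in_txn=True, pending={}
Op 9: COMMIT: merged [] into committed; committed now {b=27, d=22, e=26}
Op 10: UPDATE e=29 (auto-commit; committed e=29)
Op 11: UPDATE d=27 (auto-commit; committed d=27)
Final committed: {b=27, d=27, e=29}

Answer: 27 27 29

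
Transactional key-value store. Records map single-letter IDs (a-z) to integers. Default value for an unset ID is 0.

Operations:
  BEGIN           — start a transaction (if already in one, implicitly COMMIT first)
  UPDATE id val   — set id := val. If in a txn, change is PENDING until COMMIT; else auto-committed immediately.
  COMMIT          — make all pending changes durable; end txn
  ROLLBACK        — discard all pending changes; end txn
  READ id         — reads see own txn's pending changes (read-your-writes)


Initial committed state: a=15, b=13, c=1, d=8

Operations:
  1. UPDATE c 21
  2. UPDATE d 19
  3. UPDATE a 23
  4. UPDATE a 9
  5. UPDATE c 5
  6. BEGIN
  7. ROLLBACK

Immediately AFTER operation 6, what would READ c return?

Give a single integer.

Answer: 5

Derivation:
Initial committed: {a=15, b=13, c=1, d=8}
Op 1: UPDATE c=21 (auto-commit; committed c=21)
Op 2: UPDATE d=19 (auto-commit; committed d=19)
Op 3: UPDATE a=23 (auto-commit; committed a=23)
Op 4: UPDATE a=9 (auto-commit; committed a=9)
Op 5: UPDATE c=5 (auto-commit; committed c=5)
Op 6: BEGIN: in_txn=True, pending={}
After op 6: visible(c) = 5 (pending={}, committed={a=9, b=13, c=5, d=19})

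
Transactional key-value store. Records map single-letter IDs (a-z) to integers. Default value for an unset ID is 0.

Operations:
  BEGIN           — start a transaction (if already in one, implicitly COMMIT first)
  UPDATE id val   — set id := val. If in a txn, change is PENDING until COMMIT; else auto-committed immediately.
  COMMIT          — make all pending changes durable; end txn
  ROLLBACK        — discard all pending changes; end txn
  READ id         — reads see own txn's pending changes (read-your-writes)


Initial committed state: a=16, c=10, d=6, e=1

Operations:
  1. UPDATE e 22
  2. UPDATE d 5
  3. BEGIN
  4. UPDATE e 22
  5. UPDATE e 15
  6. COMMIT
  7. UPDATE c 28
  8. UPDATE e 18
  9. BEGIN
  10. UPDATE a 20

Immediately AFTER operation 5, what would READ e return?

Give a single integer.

Answer: 15

Derivation:
Initial committed: {a=16, c=10, d=6, e=1}
Op 1: UPDATE e=22 (auto-commit; committed e=22)
Op 2: UPDATE d=5 (auto-commit; committed d=5)
Op 3: BEGIN: in_txn=True, pending={}
Op 4: UPDATE e=22 (pending; pending now {e=22})
Op 5: UPDATE e=15 (pending; pending now {e=15})
After op 5: visible(e) = 15 (pending={e=15}, committed={a=16, c=10, d=5, e=22})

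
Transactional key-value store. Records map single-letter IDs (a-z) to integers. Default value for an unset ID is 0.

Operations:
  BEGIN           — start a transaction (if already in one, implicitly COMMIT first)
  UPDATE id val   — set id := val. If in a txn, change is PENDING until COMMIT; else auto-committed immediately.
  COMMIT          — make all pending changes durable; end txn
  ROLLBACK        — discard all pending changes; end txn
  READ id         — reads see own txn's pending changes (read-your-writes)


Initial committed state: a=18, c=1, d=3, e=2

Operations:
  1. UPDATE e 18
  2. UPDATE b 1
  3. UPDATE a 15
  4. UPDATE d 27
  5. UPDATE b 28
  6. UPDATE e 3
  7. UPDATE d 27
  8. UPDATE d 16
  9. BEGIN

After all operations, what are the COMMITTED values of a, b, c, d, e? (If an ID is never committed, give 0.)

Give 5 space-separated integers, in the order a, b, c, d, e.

Answer: 15 28 1 16 3

Derivation:
Initial committed: {a=18, c=1, d=3, e=2}
Op 1: UPDATE e=18 (auto-commit; committed e=18)
Op 2: UPDATE b=1 (auto-commit; committed b=1)
Op 3: UPDATE a=15 (auto-commit; committed a=15)
Op 4: UPDATE d=27 (auto-commit; committed d=27)
Op 5: UPDATE b=28 (auto-commit; committed b=28)
Op 6: UPDATE e=3 (auto-commit; committed e=3)
Op 7: UPDATE d=27 (auto-commit; committed d=27)
Op 8: UPDATE d=16 (auto-commit; committed d=16)
Op 9: BEGIN: in_txn=True, pending={}
Final committed: {a=15, b=28, c=1, d=16, e=3}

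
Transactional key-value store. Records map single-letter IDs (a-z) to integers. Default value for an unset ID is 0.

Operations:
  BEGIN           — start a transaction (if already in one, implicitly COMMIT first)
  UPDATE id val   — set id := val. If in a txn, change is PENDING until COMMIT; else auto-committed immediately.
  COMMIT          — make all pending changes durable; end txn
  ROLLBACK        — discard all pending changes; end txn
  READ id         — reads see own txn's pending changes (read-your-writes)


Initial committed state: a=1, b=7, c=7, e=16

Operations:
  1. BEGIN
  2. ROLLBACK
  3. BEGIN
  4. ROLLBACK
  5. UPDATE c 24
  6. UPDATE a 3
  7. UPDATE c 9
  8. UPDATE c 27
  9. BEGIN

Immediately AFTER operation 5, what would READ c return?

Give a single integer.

Initial committed: {a=1, b=7, c=7, e=16}
Op 1: BEGIN: in_txn=True, pending={}
Op 2: ROLLBACK: discarded pending []; in_txn=False
Op 3: BEGIN: in_txn=True, pending={}
Op 4: ROLLBACK: discarded pending []; in_txn=False
Op 5: UPDATE c=24 (auto-commit; committed c=24)
After op 5: visible(c) = 24 (pending={}, committed={a=1, b=7, c=24, e=16})

Answer: 24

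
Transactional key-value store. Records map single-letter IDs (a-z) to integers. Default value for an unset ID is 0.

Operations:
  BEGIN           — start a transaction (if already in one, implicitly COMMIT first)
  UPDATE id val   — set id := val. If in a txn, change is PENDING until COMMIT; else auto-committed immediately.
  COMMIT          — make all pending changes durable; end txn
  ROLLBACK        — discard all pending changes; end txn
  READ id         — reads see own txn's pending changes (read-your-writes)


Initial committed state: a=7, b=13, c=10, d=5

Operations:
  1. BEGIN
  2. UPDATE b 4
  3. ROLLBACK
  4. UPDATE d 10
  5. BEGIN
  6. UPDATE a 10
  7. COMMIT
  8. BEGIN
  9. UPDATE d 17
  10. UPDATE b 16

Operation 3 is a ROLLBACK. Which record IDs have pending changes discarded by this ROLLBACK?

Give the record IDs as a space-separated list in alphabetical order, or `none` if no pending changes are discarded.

Answer: b

Derivation:
Initial committed: {a=7, b=13, c=10, d=5}
Op 1: BEGIN: in_txn=True, pending={}
Op 2: UPDATE b=4 (pending; pending now {b=4})
Op 3: ROLLBACK: discarded pending ['b']; in_txn=False
Op 4: UPDATE d=10 (auto-commit; committed d=10)
Op 5: BEGIN: in_txn=True, pending={}
Op 6: UPDATE a=10 (pending; pending now {a=10})
Op 7: COMMIT: merged ['a'] into committed; committed now {a=10, b=13, c=10, d=10}
Op 8: BEGIN: in_txn=True, pending={}
Op 9: UPDATE d=17 (pending; pending now {d=17})
Op 10: UPDATE b=16 (pending; pending now {b=16, d=17})
ROLLBACK at op 3 discards: ['b']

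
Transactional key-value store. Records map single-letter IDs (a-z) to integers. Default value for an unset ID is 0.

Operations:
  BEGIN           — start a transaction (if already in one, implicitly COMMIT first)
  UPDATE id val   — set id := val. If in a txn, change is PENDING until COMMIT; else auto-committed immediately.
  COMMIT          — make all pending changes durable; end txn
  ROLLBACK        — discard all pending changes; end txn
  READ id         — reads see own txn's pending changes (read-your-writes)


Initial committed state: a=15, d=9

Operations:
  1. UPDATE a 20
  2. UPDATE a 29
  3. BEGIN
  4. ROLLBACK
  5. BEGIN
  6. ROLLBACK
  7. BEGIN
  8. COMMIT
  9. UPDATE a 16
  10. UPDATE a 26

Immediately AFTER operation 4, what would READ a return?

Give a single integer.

Initial committed: {a=15, d=9}
Op 1: UPDATE a=20 (auto-commit; committed a=20)
Op 2: UPDATE a=29 (auto-commit; committed a=29)
Op 3: BEGIN: in_txn=True, pending={}
Op 4: ROLLBACK: discarded pending []; in_txn=False
After op 4: visible(a) = 29 (pending={}, committed={a=29, d=9})

Answer: 29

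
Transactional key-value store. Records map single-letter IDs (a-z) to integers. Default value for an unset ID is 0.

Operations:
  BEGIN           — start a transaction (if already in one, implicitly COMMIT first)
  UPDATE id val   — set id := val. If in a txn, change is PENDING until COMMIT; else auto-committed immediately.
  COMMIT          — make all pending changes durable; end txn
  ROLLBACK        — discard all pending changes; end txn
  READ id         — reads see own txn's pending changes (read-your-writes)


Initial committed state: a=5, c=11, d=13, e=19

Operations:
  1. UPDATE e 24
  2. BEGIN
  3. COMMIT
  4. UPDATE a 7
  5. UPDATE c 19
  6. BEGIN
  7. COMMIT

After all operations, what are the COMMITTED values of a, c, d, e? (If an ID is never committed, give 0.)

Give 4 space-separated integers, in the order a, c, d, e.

Answer: 7 19 13 24

Derivation:
Initial committed: {a=5, c=11, d=13, e=19}
Op 1: UPDATE e=24 (auto-commit; committed e=24)
Op 2: BEGIN: in_txn=True, pending={}
Op 3: COMMIT: merged [] into committed; committed now {a=5, c=11, d=13, e=24}
Op 4: UPDATE a=7 (auto-commit; committed a=7)
Op 5: UPDATE c=19 (auto-commit; committed c=19)
Op 6: BEGIN: in_txn=True, pending={}
Op 7: COMMIT: merged [] into committed; committed now {a=7, c=19, d=13, e=24}
Final committed: {a=7, c=19, d=13, e=24}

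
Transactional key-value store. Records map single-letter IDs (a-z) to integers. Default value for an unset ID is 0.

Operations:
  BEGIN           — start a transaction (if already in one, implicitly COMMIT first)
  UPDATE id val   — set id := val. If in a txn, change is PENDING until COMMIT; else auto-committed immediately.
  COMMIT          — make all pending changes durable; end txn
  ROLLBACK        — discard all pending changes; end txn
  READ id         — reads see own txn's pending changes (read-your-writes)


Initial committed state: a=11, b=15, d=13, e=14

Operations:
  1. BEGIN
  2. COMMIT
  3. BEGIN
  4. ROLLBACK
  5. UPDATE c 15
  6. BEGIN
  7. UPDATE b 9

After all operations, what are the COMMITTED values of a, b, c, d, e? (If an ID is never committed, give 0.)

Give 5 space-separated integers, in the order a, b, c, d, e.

Initial committed: {a=11, b=15, d=13, e=14}
Op 1: BEGIN: in_txn=True, pending={}
Op 2: COMMIT: merged [] into committed; committed now {a=11, b=15, d=13, e=14}
Op 3: BEGIN: in_txn=True, pending={}
Op 4: ROLLBACK: discarded pending []; in_txn=False
Op 5: UPDATE c=15 (auto-commit; committed c=15)
Op 6: BEGIN: in_txn=True, pending={}
Op 7: UPDATE b=9 (pending; pending now {b=9})
Final committed: {a=11, b=15, c=15, d=13, e=14}

Answer: 11 15 15 13 14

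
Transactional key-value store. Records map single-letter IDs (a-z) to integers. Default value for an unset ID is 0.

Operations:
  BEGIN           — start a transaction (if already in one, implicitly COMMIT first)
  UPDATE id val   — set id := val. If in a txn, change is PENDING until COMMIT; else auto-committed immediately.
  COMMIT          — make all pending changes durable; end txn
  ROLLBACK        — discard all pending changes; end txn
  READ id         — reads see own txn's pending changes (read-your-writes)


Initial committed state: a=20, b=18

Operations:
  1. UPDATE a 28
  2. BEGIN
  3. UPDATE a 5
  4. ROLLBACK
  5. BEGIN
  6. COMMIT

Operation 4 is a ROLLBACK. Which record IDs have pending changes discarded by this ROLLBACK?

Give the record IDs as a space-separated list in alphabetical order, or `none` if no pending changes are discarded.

Answer: a

Derivation:
Initial committed: {a=20, b=18}
Op 1: UPDATE a=28 (auto-commit; committed a=28)
Op 2: BEGIN: in_txn=True, pending={}
Op 3: UPDATE a=5 (pending; pending now {a=5})
Op 4: ROLLBACK: discarded pending ['a']; in_txn=False
Op 5: BEGIN: in_txn=True, pending={}
Op 6: COMMIT: merged [] into committed; committed now {a=28, b=18}
ROLLBACK at op 4 discards: ['a']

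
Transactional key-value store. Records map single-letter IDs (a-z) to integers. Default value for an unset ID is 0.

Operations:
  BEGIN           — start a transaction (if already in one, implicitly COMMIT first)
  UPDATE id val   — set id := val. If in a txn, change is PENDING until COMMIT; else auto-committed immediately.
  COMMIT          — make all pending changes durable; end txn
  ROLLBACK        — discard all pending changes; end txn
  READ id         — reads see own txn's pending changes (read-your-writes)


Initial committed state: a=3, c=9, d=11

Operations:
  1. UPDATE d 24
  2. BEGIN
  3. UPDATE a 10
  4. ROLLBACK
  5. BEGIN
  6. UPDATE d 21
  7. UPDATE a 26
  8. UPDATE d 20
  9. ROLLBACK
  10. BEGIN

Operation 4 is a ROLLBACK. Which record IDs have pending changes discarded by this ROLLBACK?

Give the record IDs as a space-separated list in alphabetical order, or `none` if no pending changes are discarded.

Initial committed: {a=3, c=9, d=11}
Op 1: UPDATE d=24 (auto-commit; committed d=24)
Op 2: BEGIN: in_txn=True, pending={}
Op 3: UPDATE a=10 (pending; pending now {a=10})
Op 4: ROLLBACK: discarded pending ['a']; in_txn=False
Op 5: BEGIN: in_txn=True, pending={}
Op 6: UPDATE d=21 (pending; pending now {d=21})
Op 7: UPDATE a=26 (pending; pending now {a=26, d=21})
Op 8: UPDATE d=20 (pending; pending now {a=26, d=20})
Op 9: ROLLBACK: discarded pending ['a', 'd']; in_txn=False
Op 10: BEGIN: in_txn=True, pending={}
ROLLBACK at op 4 discards: ['a']

Answer: a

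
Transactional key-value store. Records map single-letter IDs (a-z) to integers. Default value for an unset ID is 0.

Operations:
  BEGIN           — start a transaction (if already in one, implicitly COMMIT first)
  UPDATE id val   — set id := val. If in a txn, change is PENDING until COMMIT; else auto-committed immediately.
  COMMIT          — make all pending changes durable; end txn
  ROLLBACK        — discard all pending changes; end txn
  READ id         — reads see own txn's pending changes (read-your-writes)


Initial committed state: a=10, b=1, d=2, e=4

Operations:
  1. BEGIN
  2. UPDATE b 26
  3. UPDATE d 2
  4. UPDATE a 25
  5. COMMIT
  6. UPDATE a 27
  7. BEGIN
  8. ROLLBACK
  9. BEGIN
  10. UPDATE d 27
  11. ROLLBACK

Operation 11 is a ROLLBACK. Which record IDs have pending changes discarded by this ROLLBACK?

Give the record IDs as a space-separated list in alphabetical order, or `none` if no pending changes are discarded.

Answer: d

Derivation:
Initial committed: {a=10, b=1, d=2, e=4}
Op 1: BEGIN: in_txn=True, pending={}
Op 2: UPDATE b=26 (pending; pending now {b=26})
Op 3: UPDATE d=2 (pending; pending now {b=26, d=2})
Op 4: UPDATE a=25 (pending; pending now {a=25, b=26, d=2})
Op 5: COMMIT: merged ['a', 'b', 'd'] into committed; committed now {a=25, b=26, d=2, e=4}
Op 6: UPDATE a=27 (auto-commit; committed a=27)
Op 7: BEGIN: in_txn=True, pending={}
Op 8: ROLLBACK: discarded pending []; in_txn=False
Op 9: BEGIN: in_txn=True, pending={}
Op 10: UPDATE d=27 (pending; pending now {d=27})
Op 11: ROLLBACK: discarded pending ['d']; in_txn=False
ROLLBACK at op 11 discards: ['d']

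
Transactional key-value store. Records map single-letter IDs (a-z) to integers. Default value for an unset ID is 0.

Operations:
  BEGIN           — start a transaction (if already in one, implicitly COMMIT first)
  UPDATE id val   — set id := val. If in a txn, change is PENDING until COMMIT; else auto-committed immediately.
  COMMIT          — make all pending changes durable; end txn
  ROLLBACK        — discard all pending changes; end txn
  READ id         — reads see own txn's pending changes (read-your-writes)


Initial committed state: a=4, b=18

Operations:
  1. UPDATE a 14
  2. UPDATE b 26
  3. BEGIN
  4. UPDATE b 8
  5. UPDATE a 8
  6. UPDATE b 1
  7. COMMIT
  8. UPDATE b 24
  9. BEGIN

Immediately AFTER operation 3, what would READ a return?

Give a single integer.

Answer: 14

Derivation:
Initial committed: {a=4, b=18}
Op 1: UPDATE a=14 (auto-commit; committed a=14)
Op 2: UPDATE b=26 (auto-commit; committed b=26)
Op 3: BEGIN: in_txn=True, pending={}
After op 3: visible(a) = 14 (pending={}, committed={a=14, b=26})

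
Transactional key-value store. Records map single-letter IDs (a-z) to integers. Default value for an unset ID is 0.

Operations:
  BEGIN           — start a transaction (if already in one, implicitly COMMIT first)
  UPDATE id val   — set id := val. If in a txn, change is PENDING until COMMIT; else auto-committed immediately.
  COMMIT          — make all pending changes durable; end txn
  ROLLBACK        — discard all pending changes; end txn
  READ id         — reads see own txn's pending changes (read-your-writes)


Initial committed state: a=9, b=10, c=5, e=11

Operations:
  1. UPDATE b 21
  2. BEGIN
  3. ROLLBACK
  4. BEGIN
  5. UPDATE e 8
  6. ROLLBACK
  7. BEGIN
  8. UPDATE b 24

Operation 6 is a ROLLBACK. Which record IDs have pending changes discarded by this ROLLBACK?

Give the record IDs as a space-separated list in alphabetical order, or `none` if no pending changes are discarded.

Answer: e

Derivation:
Initial committed: {a=9, b=10, c=5, e=11}
Op 1: UPDATE b=21 (auto-commit; committed b=21)
Op 2: BEGIN: in_txn=True, pending={}
Op 3: ROLLBACK: discarded pending []; in_txn=False
Op 4: BEGIN: in_txn=True, pending={}
Op 5: UPDATE e=8 (pending; pending now {e=8})
Op 6: ROLLBACK: discarded pending ['e']; in_txn=False
Op 7: BEGIN: in_txn=True, pending={}
Op 8: UPDATE b=24 (pending; pending now {b=24})
ROLLBACK at op 6 discards: ['e']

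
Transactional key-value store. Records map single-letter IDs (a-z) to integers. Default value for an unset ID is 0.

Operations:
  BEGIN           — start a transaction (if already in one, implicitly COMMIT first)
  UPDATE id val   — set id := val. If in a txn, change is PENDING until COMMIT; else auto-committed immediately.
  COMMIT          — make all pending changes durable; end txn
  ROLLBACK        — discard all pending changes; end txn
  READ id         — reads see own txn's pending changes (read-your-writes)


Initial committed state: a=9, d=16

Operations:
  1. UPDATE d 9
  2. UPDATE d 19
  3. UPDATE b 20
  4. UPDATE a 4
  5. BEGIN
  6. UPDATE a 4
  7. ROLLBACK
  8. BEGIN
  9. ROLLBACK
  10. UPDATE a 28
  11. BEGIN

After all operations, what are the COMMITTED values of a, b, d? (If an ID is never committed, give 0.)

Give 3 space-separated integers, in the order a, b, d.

Answer: 28 20 19

Derivation:
Initial committed: {a=9, d=16}
Op 1: UPDATE d=9 (auto-commit; committed d=9)
Op 2: UPDATE d=19 (auto-commit; committed d=19)
Op 3: UPDATE b=20 (auto-commit; committed b=20)
Op 4: UPDATE a=4 (auto-commit; committed a=4)
Op 5: BEGIN: in_txn=True, pending={}
Op 6: UPDATE a=4 (pending; pending now {a=4})
Op 7: ROLLBACK: discarded pending ['a']; in_txn=False
Op 8: BEGIN: in_txn=True, pending={}
Op 9: ROLLBACK: discarded pending []; in_txn=False
Op 10: UPDATE a=28 (auto-commit; committed a=28)
Op 11: BEGIN: in_txn=True, pending={}
Final committed: {a=28, b=20, d=19}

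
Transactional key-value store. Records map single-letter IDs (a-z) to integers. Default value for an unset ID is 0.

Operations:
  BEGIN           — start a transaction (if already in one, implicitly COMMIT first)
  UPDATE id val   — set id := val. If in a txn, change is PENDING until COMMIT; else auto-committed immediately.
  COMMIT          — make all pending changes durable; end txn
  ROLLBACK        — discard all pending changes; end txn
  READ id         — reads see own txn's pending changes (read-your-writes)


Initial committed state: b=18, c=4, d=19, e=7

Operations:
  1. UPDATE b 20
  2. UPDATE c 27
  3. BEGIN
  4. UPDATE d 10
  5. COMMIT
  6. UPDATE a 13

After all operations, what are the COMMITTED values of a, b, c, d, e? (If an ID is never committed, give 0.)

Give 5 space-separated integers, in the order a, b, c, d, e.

Initial committed: {b=18, c=4, d=19, e=7}
Op 1: UPDATE b=20 (auto-commit; committed b=20)
Op 2: UPDATE c=27 (auto-commit; committed c=27)
Op 3: BEGIN: in_txn=True, pending={}
Op 4: UPDATE d=10 (pending; pending now {d=10})
Op 5: COMMIT: merged ['d'] into committed; committed now {b=20, c=27, d=10, e=7}
Op 6: UPDATE a=13 (auto-commit; committed a=13)
Final committed: {a=13, b=20, c=27, d=10, e=7}

Answer: 13 20 27 10 7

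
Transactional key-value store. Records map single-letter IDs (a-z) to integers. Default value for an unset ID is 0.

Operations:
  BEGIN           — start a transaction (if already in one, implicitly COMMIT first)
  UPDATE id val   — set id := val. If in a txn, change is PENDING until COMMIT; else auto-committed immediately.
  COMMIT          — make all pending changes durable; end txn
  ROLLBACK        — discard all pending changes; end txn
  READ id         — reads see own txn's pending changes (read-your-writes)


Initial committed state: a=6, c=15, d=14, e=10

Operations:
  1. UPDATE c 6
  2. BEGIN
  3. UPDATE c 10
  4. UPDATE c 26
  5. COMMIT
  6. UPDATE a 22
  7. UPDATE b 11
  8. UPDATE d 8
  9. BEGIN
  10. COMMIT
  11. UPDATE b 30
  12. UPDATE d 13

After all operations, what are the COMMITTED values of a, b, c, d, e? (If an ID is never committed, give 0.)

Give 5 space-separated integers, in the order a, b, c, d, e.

Answer: 22 30 26 13 10

Derivation:
Initial committed: {a=6, c=15, d=14, e=10}
Op 1: UPDATE c=6 (auto-commit; committed c=6)
Op 2: BEGIN: in_txn=True, pending={}
Op 3: UPDATE c=10 (pending; pending now {c=10})
Op 4: UPDATE c=26 (pending; pending now {c=26})
Op 5: COMMIT: merged ['c'] into committed; committed now {a=6, c=26, d=14, e=10}
Op 6: UPDATE a=22 (auto-commit; committed a=22)
Op 7: UPDATE b=11 (auto-commit; committed b=11)
Op 8: UPDATE d=8 (auto-commit; committed d=8)
Op 9: BEGIN: in_txn=True, pending={}
Op 10: COMMIT: merged [] into committed; committed now {a=22, b=11, c=26, d=8, e=10}
Op 11: UPDATE b=30 (auto-commit; committed b=30)
Op 12: UPDATE d=13 (auto-commit; committed d=13)
Final committed: {a=22, b=30, c=26, d=13, e=10}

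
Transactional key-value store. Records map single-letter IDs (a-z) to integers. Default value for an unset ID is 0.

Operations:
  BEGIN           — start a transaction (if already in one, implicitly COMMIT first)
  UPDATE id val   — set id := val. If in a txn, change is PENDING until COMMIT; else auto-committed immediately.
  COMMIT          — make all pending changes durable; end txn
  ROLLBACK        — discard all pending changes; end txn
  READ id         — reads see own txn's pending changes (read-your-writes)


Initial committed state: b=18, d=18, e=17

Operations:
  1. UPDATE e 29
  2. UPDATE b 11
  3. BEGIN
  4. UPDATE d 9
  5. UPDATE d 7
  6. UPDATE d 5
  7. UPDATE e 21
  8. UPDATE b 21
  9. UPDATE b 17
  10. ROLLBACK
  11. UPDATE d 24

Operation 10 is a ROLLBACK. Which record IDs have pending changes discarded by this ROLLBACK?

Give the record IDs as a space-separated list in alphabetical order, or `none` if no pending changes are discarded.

Answer: b d e

Derivation:
Initial committed: {b=18, d=18, e=17}
Op 1: UPDATE e=29 (auto-commit; committed e=29)
Op 2: UPDATE b=11 (auto-commit; committed b=11)
Op 3: BEGIN: in_txn=True, pending={}
Op 4: UPDATE d=9 (pending; pending now {d=9})
Op 5: UPDATE d=7 (pending; pending now {d=7})
Op 6: UPDATE d=5 (pending; pending now {d=5})
Op 7: UPDATE e=21 (pending; pending now {d=5, e=21})
Op 8: UPDATE b=21 (pending; pending now {b=21, d=5, e=21})
Op 9: UPDATE b=17 (pending; pending now {b=17, d=5, e=21})
Op 10: ROLLBACK: discarded pending ['b', 'd', 'e']; in_txn=False
Op 11: UPDATE d=24 (auto-commit; committed d=24)
ROLLBACK at op 10 discards: ['b', 'd', 'e']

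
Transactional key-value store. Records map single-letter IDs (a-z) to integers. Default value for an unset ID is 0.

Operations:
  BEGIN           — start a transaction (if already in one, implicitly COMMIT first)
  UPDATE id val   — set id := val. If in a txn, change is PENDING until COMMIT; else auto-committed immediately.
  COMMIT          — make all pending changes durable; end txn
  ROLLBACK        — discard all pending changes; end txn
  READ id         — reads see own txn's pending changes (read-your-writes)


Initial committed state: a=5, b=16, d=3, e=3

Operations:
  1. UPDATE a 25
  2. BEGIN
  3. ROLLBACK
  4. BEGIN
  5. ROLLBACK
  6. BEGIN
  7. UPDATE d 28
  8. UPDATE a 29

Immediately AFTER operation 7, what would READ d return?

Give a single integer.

Initial committed: {a=5, b=16, d=3, e=3}
Op 1: UPDATE a=25 (auto-commit; committed a=25)
Op 2: BEGIN: in_txn=True, pending={}
Op 3: ROLLBACK: discarded pending []; in_txn=False
Op 4: BEGIN: in_txn=True, pending={}
Op 5: ROLLBACK: discarded pending []; in_txn=False
Op 6: BEGIN: in_txn=True, pending={}
Op 7: UPDATE d=28 (pending; pending now {d=28})
After op 7: visible(d) = 28 (pending={d=28}, committed={a=25, b=16, d=3, e=3})

Answer: 28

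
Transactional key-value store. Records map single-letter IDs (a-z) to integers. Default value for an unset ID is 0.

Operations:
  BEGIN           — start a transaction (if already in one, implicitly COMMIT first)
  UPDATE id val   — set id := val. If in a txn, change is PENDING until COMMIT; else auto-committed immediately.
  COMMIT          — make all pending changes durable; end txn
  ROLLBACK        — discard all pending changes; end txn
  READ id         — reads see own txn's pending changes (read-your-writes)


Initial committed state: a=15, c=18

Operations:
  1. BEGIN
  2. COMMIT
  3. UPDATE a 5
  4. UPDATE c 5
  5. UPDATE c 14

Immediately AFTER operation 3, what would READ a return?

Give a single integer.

Initial committed: {a=15, c=18}
Op 1: BEGIN: in_txn=True, pending={}
Op 2: COMMIT: merged [] into committed; committed now {a=15, c=18}
Op 3: UPDATE a=5 (auto-commit; committed a=5)
After op 3: visible(a) = 5 (pending={}, committed={a=5, c=18})

Answer: 5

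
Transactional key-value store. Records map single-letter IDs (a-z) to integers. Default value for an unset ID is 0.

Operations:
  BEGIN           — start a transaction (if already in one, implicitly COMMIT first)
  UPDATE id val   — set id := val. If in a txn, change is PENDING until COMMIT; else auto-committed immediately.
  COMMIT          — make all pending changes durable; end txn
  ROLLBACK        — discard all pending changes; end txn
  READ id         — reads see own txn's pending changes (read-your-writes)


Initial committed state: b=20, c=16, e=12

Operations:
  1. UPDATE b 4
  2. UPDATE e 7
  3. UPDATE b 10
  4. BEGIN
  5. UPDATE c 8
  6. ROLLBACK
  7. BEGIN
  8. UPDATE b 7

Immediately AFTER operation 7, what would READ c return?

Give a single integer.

Answer: 16

Derivation:
Initial committed: {b=20, c=16, e=12}
Op 1: UPDATE b=4 (auto-commit; committed b=4)
Op 2: UPDATE e=7 (auto-commit; committed e=7)
Op 3: UPDATE b=10 (auto-commit; committed b=10)
Op 4: BEGIN: in_txn=True, pending={}
Op 5: UPDATE c=8 (pending; pending now {c=8})
Op 6: ROLLBACK: discarded pending ['c']; in_txn=False
Op 7: BEGIN: in_txn=True, pending={}
After op 7: visible(c) = 16 (pending={}, committed={b=10, c=16, e=7})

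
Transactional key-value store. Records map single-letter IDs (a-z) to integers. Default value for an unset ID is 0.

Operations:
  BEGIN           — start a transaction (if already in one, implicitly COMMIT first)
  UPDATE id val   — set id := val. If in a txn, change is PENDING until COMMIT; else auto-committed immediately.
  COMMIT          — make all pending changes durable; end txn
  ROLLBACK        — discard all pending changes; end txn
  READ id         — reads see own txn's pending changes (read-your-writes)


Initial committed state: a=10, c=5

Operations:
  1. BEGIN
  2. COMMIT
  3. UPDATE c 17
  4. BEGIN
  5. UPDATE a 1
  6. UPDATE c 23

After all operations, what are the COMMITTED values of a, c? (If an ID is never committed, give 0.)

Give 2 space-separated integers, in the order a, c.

Answer: 10 17

Derivation:
Initial committed: {a=10, c=5}
Op 1: BEGIN: in_txn=True, pending={}
Op 2: COMMIT: merged [] into committed; committed now {a=10, c=5}
Op 3: UPDATE c=17 (auto-commit; committed c=17)
Op 4: BEGIN: in_txn=True, pending={}
Op 5: UPDATE a=1 (pending; pending now {a=1})
Op 6: UPDATE c=23 (pending; pending now {a=1, c=23})
Final committed: {a=10, c=17}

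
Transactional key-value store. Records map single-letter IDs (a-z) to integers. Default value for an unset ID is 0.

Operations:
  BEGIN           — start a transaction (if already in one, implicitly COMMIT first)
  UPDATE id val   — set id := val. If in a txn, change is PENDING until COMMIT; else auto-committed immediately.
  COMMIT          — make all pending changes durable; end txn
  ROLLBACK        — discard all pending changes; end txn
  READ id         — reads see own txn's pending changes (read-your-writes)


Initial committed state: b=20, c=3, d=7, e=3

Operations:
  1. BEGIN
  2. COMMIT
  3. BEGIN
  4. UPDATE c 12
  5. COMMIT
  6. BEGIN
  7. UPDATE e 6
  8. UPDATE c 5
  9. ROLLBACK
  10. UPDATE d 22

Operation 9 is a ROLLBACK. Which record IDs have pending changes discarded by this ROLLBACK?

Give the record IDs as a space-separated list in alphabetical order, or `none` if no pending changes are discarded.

Answer: c e

Derivation:
Initial committed: {b=20, c=3, d=7, e=3}
Op 1: BEGIN: in_txn=True, pending={}
Op 2: COMMIT: merged [] into committed; committed now {b=20, c=3, d=7, e=3}
Op 3: BEGIN: in_txn=True, pending={}
Op 4: UPDATE c=12 (pending; pending now {c=12})
Op 5: COMMIT: merged ['c'] into committed; committed now {b=20, c=12, d=7, e=3}
Op 6: BEGIN: in_txn=True, pending={}
Op 7: UPDATE e=6 (pending; pending now {e=6})
Op 8: UPDATE c=5 (pending; pending now {c=5, e=6})
Op 9: ROLLBACK: discarded pending ['c', 'e']; in_txn=False
Op 10: UPDATE d=22 (auto-commit; committed d=22)
ROLLBACK at op 9 discards: ['c', 'e']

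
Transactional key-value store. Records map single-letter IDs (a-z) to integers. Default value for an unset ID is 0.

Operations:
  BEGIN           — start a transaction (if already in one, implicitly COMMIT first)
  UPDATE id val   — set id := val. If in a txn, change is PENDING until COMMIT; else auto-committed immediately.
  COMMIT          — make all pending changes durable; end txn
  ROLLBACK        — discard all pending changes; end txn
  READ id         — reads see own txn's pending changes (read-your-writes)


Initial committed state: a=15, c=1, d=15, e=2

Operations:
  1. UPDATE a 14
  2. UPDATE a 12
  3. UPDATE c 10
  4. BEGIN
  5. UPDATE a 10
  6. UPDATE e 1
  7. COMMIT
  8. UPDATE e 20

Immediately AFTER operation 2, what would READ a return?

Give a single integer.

Initial committed: {a=15, c=1, d=15, e=2}
Op 1: UPDATE a=14 (auto-commit; committed a=14)
Op 2: UPDATE a=12 (auto-commit; committed a=12)
After op 2: visible(a) = 12 (pending={}, committed={a=12, c=1, d=15, e=2})

Answer: 12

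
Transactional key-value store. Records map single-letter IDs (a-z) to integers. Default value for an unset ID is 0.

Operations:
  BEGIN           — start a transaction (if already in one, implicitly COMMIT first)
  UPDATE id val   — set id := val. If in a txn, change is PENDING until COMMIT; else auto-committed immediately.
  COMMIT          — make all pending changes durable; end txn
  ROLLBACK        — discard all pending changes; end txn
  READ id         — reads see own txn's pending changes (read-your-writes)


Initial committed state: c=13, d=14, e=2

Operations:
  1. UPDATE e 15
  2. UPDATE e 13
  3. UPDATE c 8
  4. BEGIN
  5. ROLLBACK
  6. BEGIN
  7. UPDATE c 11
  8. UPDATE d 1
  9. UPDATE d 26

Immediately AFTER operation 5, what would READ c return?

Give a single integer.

Answer: 8

Derivation:
Initial committed: {c=13, d=14, e=2}
Op 1: UPDATE e=15 (auto-commit; committed e=15)
Op 2: UPDATE e=13 (auto-commit; committed e=13)
Op 3: UPDATE c=8 (auto-commit; committed c=8)
Op 4: BEGIN: in_txn=True, pending={}
Op 5: ROLLBACK: discarded pending []; in_txn=False
After op 5: visible(c) = 8 (pending={}, committed={c=8, d=14, e=13})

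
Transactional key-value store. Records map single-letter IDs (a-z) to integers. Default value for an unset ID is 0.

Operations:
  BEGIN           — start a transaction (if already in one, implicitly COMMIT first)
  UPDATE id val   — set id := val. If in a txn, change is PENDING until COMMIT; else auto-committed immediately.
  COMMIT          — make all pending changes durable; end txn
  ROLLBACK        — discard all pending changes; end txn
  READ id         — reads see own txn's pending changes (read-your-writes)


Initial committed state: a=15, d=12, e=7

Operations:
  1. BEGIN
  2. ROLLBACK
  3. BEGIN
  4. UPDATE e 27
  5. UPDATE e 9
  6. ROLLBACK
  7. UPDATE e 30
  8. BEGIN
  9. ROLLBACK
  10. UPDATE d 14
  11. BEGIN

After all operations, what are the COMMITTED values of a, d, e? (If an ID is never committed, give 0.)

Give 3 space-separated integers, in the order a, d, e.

Initial committed: {a=15, d=12, e=7}
Op 1: BEGIN: in_txn=True, pending={}
Op 2: ROLLBACK: discarded pending []; in_txn=False
Op 3: BEGIN: in_txn=True, pending={}
Op 4: UPDATE e=27 (pending; pending now {e=27})
Op 5: UPDATE e=9 (pending; pending now {e=9})
Op 6: ROLLBACK: discarded pending ['e']; in_txn=False
Op 7: UPDATE e=30 (auto-commit; committed e=30)
Op 8: BEGIN: in_txn=True, pending={}
Op 9: ROLLBACK: discarded pending []; in_txn=False
Op 10: UPDATE d=14 (auto-commit; committed d=14)
Op 11: BEGIN: in_txn=True, pending={}
Final committed: {a=15, d=14, e=30}

Answer: 15 14 30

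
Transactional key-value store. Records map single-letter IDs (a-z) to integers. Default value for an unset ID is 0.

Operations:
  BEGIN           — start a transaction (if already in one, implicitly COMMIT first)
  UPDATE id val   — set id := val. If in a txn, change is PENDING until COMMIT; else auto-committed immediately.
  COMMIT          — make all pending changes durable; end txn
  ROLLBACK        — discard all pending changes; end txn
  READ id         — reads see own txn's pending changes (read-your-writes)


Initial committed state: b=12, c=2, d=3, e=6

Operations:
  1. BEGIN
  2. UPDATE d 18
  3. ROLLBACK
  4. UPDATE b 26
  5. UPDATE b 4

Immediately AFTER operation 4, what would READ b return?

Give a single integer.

Answer: 26

Derivation:
Initial committed: {b=12, c=2, d=3, e=6}
Op 1: BEGIN: in_txn=True, pending={}
Op 2: UPDATE d=18 (pending; pending now {d=18})
Op 3: ROLLBACK: discarded pending ['d']; in_txn=False
Op 4: UPDATE b=26 (auto-commit; committed b=26)
After op 4: visible(b) = 26 (pending={}, committed={b=26, c=2, d=3, e=6})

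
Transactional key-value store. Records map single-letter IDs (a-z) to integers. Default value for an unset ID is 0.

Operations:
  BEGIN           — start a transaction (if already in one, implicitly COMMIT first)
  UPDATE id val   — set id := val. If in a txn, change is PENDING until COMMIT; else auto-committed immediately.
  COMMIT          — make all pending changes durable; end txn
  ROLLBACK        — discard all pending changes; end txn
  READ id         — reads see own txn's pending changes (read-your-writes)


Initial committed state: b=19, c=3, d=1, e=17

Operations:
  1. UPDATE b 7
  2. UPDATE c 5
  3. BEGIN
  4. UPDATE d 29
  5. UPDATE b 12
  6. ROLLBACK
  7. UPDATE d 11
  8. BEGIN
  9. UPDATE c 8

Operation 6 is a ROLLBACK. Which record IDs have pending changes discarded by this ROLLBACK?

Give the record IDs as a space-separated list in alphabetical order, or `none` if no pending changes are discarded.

Initial committed: {b=19, c=3, d=1, e=17}
Op 1: UPDATE b=7 (auto-commit; committed b=7)
Op 2: UPDATE c=5 (auto-commit; committed c=5)
Op 3: BEGIN: in_txn=True, pending={}
Op 4: UPDATE d=29 (pending; pending now {d=29})
Op 5: UPDATE b=12 (pending; pending now {b=12, d=29})
Op 6: ROLLBACK: discarded pending ['b', 'd']; in_txn=False
Op 7: UPDATE d=11 (auto-commit; committed d=11)
Op 8: BEGIN: in_txn=True, pending={}
Op 9: UPDATE c=8 (pending; pending now {c=8})
ROLLBACK at op 6 discards: ['b', 'd']

Answer: b d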